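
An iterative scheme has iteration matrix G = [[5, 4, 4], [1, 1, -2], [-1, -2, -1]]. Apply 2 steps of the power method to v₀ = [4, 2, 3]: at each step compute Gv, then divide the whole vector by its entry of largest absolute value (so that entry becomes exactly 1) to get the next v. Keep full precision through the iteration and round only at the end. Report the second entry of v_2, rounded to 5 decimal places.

Gv0 = (40.000000, 0.000000, -11.000000); divide by 40.000000 → v1 = (1.000000, 0.000000, -0.275000)
Gv1 = (3.900000, 1.550000, -0.725000); divide by 3.900000 → v2 = (1.000000, 0.397436, -0.185897)
Requested entry of v2: 62/156 = 0.39744

0.39744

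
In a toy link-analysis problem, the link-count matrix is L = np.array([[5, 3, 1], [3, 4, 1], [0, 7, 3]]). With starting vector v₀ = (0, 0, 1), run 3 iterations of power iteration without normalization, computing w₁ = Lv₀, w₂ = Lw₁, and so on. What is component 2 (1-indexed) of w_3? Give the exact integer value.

89

w1 = Lv₀ = (5·0 + 3·0 + 1·1; 3·0 + 4·0 + 1·1; 0·0 + 7·0 + 3·1) = (1, 1, 3)
w2 = Lw1 = (5·1 + 3·1 + 1·3; 3·1 + 4·1 + 1·3; 0·1 + 7·1 + 3·3) = (11, 10, 16)
w3 = Lw2 = (101, 89, 118)
The requested component of w3 is 89.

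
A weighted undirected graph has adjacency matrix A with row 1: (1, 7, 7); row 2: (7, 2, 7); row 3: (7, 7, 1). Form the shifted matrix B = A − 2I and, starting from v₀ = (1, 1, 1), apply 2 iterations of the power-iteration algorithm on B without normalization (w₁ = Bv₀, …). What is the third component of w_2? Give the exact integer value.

B = A − 2I has rows (-1, 7, 7); (7, 0, 7); (7, 7, -1)
w1 = Bv₀ = ((-1)·1 + 7·1 + 7·1; 7·1 + 0·1 + 7·1; 7·1 + 7·1 + (-1)·1) = (13, 14, 13)
w2 = Bw1 = ((-1)·13 + 7·14 + 7·13; 7·13 + 0·14 + 7·13; 7·13 + 7·14 + (-1)·13) = (176, 182, 176)
Requested component of w2: 176

176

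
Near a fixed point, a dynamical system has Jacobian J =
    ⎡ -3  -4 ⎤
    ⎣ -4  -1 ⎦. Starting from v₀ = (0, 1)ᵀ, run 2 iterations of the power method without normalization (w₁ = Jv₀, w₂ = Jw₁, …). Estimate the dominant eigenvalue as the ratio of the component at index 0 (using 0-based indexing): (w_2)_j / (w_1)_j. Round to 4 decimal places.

λ ≈ -4.0000

w1 = Jv₀ = (-4, -1)
w2 = Jw1 = (16, 17)
Ratio at component: 16 / -4 = -4.0000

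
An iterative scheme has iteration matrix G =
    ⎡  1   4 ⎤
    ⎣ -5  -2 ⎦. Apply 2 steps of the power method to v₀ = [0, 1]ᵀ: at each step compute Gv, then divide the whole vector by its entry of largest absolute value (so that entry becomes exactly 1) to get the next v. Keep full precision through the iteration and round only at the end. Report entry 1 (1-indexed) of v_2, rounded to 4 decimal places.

Gv0 = (4.00000, -2.00000); divide by 4.00000 → v1 = (1.00000, -0.50000)
Gv1 = (-1.00000, -4.00000); divide by -4.00000 → v2 = (0.25000, 1.00000)
Requested entry of v2: -4/-16 = 0.2500

0.2500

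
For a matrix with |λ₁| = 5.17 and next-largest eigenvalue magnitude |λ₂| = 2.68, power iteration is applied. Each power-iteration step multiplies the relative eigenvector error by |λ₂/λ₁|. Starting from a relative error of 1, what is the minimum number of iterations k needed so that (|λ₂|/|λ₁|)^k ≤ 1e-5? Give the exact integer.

|λ₂/λ₁| = 2.68/5.17 = 0.51838
Need k ≥ ln(1e-5) / ln(0.51838) = -11.5129 / -0.6571 ≈ 17.522
Smallest integer k satisfying the bound: 18

18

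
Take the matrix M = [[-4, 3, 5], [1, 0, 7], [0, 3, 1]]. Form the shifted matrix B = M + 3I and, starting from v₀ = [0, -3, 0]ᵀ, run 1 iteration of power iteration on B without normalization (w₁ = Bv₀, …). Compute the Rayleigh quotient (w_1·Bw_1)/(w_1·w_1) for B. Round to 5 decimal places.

μ ≈ 8.33333

B = M + 3I has rows (-1, 3, 5); (1, 3, 7); (0, 3, 4)
w1 = Bv₀ = ((-1)·0 + 3·(-3) + 5·0; 1·0 + 3·(-3) + 7·0; 0·0 + 3·(-3) + 4·0) = (-9, -9, -9)
Bw1 = (-63, -99, -63)
w1·Bw1 = 2025; w1·w1 = 243; μ ≈ 2025/243 = 8.33333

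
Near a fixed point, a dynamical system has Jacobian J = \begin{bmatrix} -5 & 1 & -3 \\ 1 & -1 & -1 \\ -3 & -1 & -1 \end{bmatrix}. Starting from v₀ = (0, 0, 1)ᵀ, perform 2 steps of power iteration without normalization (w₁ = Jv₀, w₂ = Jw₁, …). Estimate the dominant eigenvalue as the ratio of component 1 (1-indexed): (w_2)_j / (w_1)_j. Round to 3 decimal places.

w1 = Jv₀ = ((-5)·0 + 1·0 + (-3)·1; 1·0 + (-1)·0 + (-1)·1; (-3)·0 + (-1)·0 + (-1)·1) = (-3, -1, -1)
w2 = Jw1 = ((-5)·(-3) + 1·(-1) + (-3)·(-1); 1·(-3) + (-1)·(-1) + (-1)·(-1); (-3)·(-3) + (-1)·(-1) + (-1)·(-1)) = (17, -1, 11)
Ratio at component: 17 / -3 = -5.667

-5.667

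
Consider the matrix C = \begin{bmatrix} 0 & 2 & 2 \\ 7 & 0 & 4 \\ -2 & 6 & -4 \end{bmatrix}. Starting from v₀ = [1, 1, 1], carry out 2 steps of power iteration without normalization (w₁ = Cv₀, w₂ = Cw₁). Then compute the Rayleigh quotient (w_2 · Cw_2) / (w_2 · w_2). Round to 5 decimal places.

w1 = Cv₀ = (0·1 + 2·1 + 2·1; 7·1 + 0·1 + 4·1; (-2)·1 + 6·1 + (-4)·1) = (4, 11, 0)
w2 = Cw1 = (0·4 + 2·11 + 2·0; 7·4 + 0·11 + 4·0; (-2)·4 + 6·11 + (-4)·0) = (22, 28, 58)
Cw2 = (172, 386, -108)
w2·Cw2 = 22·172 + 28·386 + 58·(-108) = 8328; w2·w2 = 22·22 + 28·28 + 58·58 = 4632
λ ≈ 8328/4632 = 1.79793

λ ≈ 1.79793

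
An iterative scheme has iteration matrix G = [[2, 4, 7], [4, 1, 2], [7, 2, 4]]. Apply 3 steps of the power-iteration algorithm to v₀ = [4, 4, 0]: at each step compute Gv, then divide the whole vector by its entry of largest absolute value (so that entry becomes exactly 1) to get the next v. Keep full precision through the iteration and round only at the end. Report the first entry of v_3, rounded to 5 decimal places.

0.89469

Gv0 = (24.000000, 20.000000, 36.000000); divide by 36.000000 → v1 = (0.666667, 0.555556, 1.000000)
Gv1 = (10.555556, 5.222222, 9.777778); divide by 10.555556 → v2 = (1.000000, 0.494737, 0.926316)
Gv2 = (10.463158, 6.347368, 11.694737); divide by 11.694737 → v3 = (0.894689, 0.542754, 1.000000)
Requested entry of v3: 3976/4444 = 0.89469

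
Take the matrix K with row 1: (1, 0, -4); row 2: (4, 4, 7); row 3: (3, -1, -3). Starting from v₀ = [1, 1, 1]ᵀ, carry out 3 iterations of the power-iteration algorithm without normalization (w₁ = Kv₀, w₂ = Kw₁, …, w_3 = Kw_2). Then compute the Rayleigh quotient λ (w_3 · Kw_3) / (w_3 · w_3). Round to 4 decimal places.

λ ≈ 1.8428

w1 = Kv₀ = (1·1 + 0·1 + (-4)·1; 4·1 + 4·1 + 7·1; 3·1 + (-1)·1 + (-3)·1) = (-3, 15, -1)
w2 = Kw1 = (1·(-3) + 0·15 + (-4)·(-1); 4·(-3) + 4·15 + 7·(-1); 3·(-3) + (-1)·15 + (-3)·(-1)) = (1, 41, -21)
w3 = Kw2 = (85, 21, 25)
Kw3 = (-15, 599, 159)
w3·Kw3 = 85·(-15) + 21·599 + 25·159 = 15279; w3·w3 = 85·85 + 21·21 + 25·25 = 8291
λ ≈ 15279/8291 = 1.8428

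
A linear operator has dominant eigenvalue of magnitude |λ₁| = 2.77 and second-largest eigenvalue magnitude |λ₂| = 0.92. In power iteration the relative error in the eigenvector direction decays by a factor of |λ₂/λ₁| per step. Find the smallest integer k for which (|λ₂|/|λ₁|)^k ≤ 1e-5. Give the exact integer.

11

|λ₂/λ₁| = 0.92/2.77 = 0.33213
Need k ≥ ln(1e-5) / ln(0.33213) = -11.5129 / -1.1022 ≈ 10.445
Smallest integer k satisfying the bound: 11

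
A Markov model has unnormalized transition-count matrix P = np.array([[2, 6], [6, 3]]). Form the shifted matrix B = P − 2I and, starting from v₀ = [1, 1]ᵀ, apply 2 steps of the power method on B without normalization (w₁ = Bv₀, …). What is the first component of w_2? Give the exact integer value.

42

B = P − 2I has rows (0, 6); (6, 1)
w1 = Bv₀ = (0·1 + 6·1; 6·1 + 1·1) = (6, 7)
w2 = Bw1 = (0·6 + 6·7; 6·6 + 1·7) = (42, 43)
Requested component of w2: 42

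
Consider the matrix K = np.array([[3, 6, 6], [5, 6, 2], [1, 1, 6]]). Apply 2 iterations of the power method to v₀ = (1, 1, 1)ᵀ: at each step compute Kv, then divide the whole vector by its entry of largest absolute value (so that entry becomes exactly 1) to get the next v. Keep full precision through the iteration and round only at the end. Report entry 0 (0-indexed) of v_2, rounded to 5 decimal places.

1.00000

Kv0 = (15.000000, 13.000000, 8.000000); divide by 15.000000 → v1 = (1.000000, 0.866667, 0.533333)
Kv1 = (11.400000, 11.266667, 5.066667); divide by 11.400000 → v2 = (1.000000, 0.988304, 0.444444)
Requested entry of v2: 171/171 = 1.00000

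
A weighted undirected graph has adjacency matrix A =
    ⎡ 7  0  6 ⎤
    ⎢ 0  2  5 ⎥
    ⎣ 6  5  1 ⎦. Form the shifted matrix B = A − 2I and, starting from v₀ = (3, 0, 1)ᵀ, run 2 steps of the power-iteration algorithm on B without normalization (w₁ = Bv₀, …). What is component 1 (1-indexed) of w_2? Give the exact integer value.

207

B = A − 2I has rows (5, 0, 6); (0, 0, 5); (6, 5, -1)
w1 = Bv₀ = (21, 5, 17)
w2 = Bw1 = (207, 85, 134)
Requested component of w2: 207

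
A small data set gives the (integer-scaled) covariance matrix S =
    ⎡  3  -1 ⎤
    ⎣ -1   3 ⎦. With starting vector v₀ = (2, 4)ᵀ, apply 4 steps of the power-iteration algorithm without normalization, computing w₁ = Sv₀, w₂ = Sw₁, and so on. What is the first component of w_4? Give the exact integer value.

w1 = Sv₀ = (3·2 + (-1)·4; (-1)·2 + 3·4) = (2, 10)
w2 = Sw1 = (3·2 + (-1)·10; (-1)·2 + 3·10) = (-4, 28)
w3 = Sw2 = (-40, 88)
w4 = Sw3 = (-208, 304)
The requested component of w4 is -208.

-208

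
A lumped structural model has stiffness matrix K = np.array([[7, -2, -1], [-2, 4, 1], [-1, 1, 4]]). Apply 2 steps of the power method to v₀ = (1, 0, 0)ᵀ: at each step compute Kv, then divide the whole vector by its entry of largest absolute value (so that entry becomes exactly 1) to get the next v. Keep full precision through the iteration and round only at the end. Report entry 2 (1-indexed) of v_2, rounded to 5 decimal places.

-0.42593

Kv0 = (7.000000, -2.000000, -1.000000); divide by 7.000000 → v1 = (1.000000, -0.285714, -0.142857)
Kv1 = (7.714286, -3.285714, -1.857143); divide by 7.714286 → v2 = (1.000000, -0.425926, -0.240741)
Requested entry of v2: -23/54 = -0.42593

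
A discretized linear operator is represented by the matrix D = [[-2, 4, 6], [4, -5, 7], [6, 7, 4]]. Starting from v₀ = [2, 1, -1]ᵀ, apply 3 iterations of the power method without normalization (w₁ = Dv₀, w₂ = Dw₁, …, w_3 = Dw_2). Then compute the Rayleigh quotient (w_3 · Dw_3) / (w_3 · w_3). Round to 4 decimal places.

λ ≈ 3.2990

w1 = Dv₀ = (-6, -4, 15)
w2 = Dw1 = (86, 101, -4)
w3 = Dw2 = (208, -189, 1207)
Dw3 = (6070, 10226, 4753)
w3·Dw3 = 208·6070 + (-189)·10226 + 1207·4753 = 5066717; w3·w3 = 208·208 + (-189)·(-189) + 1207·1207 = 1535834
λ ≈ 5066717/1535834 = 3.2990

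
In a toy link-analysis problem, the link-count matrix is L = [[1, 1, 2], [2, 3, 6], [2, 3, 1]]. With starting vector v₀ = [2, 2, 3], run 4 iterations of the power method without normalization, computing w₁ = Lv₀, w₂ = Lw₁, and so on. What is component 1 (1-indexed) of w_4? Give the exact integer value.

3438

w1 = Lv₀ = (1·2 + 1·2 + 2·3; 2·2 + 3·2 + 6·3; 2·2 + 3·2 + 1·3) = (10, 28, 13)
w2 = Lw1 = (1·10 + 1·28 + 2·13; 2·10 + 3·28 + 6·13; 2·10 + 3·28 + 1·13) = (64, 182, 117)
w3 = Lw2 = (480, 1376, 791)
w4 = Lw3 = (3438, 9834, 5879)
The requested component of w4 is 3438.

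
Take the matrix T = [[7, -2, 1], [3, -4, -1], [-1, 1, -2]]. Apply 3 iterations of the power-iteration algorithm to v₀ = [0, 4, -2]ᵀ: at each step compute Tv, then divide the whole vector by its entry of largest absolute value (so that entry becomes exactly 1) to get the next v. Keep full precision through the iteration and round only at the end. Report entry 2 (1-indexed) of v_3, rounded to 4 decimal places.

0.5238

Tv0 = (-10.00000, -14.00000, 8.00000); divide by -14.00000 → v1 = (0.71429, 1.00000, -0.57143)
Tv1 = (2.42857, -1.28571, 1.42857); divide by 2.42857 → v2 = (1.00000, -0.52941, 0.58824)
Tv2 = (8.64706, 4.52941, -2.70588); divide by 8.64706 → v3 = (1.00000, 0.52381, -0.31293)
Requested entry of v3: -154/-294 = 0.5238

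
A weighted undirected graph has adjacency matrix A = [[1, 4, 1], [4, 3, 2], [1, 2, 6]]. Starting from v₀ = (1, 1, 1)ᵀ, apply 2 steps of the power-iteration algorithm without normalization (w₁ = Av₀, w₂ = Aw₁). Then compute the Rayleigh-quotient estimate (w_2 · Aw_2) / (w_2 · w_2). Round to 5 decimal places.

8.25703

w1 = Av₀ = (1·1 + 4·1 + 1·1; 4·1 + 3·1 + 2·1; 1·1 + 2·1 + 6·1) = (6, 9, 9)
w2 = Aw1 = (1·6 + 4·9 + 1·9; 4·6 + 3·9 + 2·9; 1·6 + 2·9 + 6·9) = (51, 69, 78)
Aw2 = (405, 567, 657)
w2·Aw2 = 51·405 + 69·567 + 78·657 = 111024; w2·w2 = 51·51 + 69·69 + 78·78 = 13446
λ ≈ 111024/13446 = 8.25703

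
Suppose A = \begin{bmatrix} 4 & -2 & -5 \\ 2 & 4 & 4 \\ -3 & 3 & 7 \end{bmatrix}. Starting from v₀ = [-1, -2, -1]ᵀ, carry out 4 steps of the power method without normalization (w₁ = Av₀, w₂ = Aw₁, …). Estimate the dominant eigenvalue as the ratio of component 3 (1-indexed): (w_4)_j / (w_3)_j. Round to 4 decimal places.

w1 = Av₀ = (4·(-1) + (-2)·(-2) + (-5)·(-1); 2·(-1) + 4·(-2) + 4·(-1); (-3)·(-1) + 3·(-2) + 7·(-1)) = (5, -14, -10)
w2 = Aw1 = (4·5 + (-2)·(-14) + (-5)·(-10); 2·5 + 4·(-14) + 4·(-10); (-3)·5 + 3·(-14) + 7·(-10)) = (98, -86, -127)
w3 = Aw2 = (1199, -656, -1441)
w4 = Aw3 = (13313, -5990, -15652)
Ratio at component: -15652 / -1441 = 10.8619

10.8619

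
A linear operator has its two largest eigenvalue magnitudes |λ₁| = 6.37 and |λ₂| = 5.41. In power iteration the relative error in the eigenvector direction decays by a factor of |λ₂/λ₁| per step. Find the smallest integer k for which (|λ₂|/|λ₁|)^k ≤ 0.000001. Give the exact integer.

|λ₂/λ₁| = 5.41/6.37 = 0.84929
Need k ≥ ln(0.000001) / ln(0.84929) = -13.8155 / -0.1634 ≈ 84.576
Smallest integer k satisfying the bound: 85

85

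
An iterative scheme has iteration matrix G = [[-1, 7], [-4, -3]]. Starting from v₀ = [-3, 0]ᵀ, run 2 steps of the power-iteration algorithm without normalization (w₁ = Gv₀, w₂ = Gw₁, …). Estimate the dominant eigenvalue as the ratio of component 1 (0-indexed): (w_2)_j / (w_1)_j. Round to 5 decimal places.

w1 = Gv₀ = (3, 12)
w2 = Gw1 = (81, -48)
Ratio at component: -48 / 12 = -4.00000

-4.00000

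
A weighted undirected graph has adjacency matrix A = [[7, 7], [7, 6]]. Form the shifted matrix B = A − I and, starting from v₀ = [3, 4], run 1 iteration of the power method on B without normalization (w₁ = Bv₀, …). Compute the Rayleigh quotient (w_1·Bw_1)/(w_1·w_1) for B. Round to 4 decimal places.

B = A − I has rows (6, 7); (7, 5)
w1 = Bv₀ = (6·3 + 7·4; 7·3 + 5·4) = (46, 41)
Bw1 = (563, 527)
w1·Bw1 = 47505; w1·w1 = 3797; μ ≈ 47505/3797 = 12.5112

12.5112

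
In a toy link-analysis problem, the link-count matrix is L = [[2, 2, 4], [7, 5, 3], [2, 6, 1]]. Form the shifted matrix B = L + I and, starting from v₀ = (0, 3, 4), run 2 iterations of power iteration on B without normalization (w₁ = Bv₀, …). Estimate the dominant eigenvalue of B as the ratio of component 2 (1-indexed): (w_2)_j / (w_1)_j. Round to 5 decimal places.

B = L + I has rows (3, 2, 4); (7, 6, 3); (2, 6, 2)
w1 = Bv₀ = (3·0 + 2·3 + 4·4; 7·0 + 6·3 + 3·4; 2·0 + 6·3 + 2·4) = (22, 30, 26)
w2 = Bw1 = (3·22 + 2·30 + 4·26; 7·22 + 6·30 + 3·26; 2·22 + 6·30 + 2·26) = (230, 412, 276)
Ratio: 412/30 = 13.73333

μ ≈ 13.73333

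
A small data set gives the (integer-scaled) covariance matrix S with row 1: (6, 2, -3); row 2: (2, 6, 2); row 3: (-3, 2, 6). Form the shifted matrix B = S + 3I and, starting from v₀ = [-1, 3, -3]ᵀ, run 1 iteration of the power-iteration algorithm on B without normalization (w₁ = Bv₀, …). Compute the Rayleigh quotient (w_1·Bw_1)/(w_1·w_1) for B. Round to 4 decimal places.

B = S + 3I has rows (9, 2, -3); (2, 9, 2); (-3, 2, 9)
w1 = Bv₀ = (9·(-1) + 2·3 + (-3)·(-3); 2·(-1) + 9·3 + 2·(-3); (-3)·(-1) + 2·3 + 9·(-3)) = (6, 19, -18)
Bw1 = (146, 147, -142)
w1·Bw1 = 6225; w1·w1 = 721; μ ≈ 6225/721 = 8.6338

μ ≈ 8.6338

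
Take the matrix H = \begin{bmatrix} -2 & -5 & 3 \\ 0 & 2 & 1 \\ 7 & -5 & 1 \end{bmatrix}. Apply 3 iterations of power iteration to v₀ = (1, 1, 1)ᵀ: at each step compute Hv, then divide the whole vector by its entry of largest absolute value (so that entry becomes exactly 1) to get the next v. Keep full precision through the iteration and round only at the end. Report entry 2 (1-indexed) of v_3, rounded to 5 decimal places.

Hv0 = (-4.000000, 3.000000, 3.000000); divide by -4.000000 → v1 = (1.000000, -0.750000, -0.750000)
Hv1 = (-0.500000, -2.250000, 10.000000); divide by 10.000000 → v2 = (-0.050000, -0.225000, 1.000000)
Hv2 = (4.225000, 0.550000, 1.775000); divide by 4.225000 → v3 = (1.000000, 0.130178, 0.420118)
Requested entry of v3: -22/-169 = 0.13018

0.13018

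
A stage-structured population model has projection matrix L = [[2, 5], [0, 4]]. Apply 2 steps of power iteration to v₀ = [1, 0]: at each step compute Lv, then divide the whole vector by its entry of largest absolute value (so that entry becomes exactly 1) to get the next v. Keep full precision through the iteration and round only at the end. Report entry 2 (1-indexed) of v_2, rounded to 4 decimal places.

Lv0 = (2.00000, 0.00000); divide by 2.00000 → v1 = (1.00000, 0.00000)
Lv1 = (2.00000, 0.00000); divide by 2.00000 → v2 = (1.00000, 0.00000)
Requested entry of v2: 0/4 = 0.0000

0.0000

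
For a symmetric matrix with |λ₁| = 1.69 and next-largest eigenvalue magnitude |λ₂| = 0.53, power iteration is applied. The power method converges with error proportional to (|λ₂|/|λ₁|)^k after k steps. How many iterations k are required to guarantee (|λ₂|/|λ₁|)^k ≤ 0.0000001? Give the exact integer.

14

|λ₂/λ₁| = 0.53/1.69 = 0.31361
Need k ≥ ln(0.0000001) / ln(0.31361) = -16.1181 / -1.1596 ≈ 13.900
Smallest integer k satisfying the bound: 14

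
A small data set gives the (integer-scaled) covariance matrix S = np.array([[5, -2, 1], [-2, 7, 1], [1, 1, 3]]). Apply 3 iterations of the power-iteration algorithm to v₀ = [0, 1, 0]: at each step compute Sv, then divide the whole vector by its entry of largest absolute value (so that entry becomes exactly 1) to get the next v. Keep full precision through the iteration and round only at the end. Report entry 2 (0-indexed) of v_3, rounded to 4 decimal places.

0.1273

Sv0 = (-2.00000, 7.00000, 1.00000); divide by 7.00000 → v1 = (-0.28571, 1.00000, 0.14286)
Sv1 = (-3.28571, 7.71429, 1.14286); divide by 7.71429 → v2 = (-0.42593, 1.00000, 0.14815)
Sv2 = (-3.98148, 8.00000, 1.01852); divide by 8.00000 → v3 = (-0.49769, 1.00000, 0.12731)
Requested entry of v3: 55/432 = 0.1273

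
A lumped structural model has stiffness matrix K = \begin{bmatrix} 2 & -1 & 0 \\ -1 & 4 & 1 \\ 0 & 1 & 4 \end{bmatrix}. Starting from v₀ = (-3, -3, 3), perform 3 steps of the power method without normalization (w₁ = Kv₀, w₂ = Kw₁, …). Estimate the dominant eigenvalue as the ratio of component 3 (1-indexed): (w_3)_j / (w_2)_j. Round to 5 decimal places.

λ ≈ 3.60000

w1 = Kv₀ = (-3, -6, 9)
w2 = Kw1 = (0, -12, 30)
w3 = Kw2 = (12, -18, 108)
Ratio at component: 108 / 30 = 3.60000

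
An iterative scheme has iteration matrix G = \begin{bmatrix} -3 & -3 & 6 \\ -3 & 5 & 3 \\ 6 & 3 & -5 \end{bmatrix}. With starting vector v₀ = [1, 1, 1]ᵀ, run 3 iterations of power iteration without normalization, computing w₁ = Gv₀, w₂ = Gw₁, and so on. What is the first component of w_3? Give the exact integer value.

-168

w1 = Gv₀ = ((-3)·1 + (-3)·1 + 6·1; (-3)·1 + 5·1 + 3·1; 6·1 + 3·1 + (-5)·1) = (0, 5, 4)
w2 = Gw1 = ((-3)·0 + (-3)·5 + 6·4; (-3)·0 + 5·5 + 3·4; 6·0 + 3·5 + (-5)·4) = (9, 37, -5)
w3 = Gw2 = (-168, 143, 190)
The requested component of w3 is -168.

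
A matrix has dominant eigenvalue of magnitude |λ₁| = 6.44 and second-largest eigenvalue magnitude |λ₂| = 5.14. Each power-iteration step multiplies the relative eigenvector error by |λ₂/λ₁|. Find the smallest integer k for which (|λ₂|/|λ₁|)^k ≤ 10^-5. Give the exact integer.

52

|λ₂/λ₁| = 5.14/6.44 = 0.79814
Need k ≥ ln(10^-5) / ln(0.79814) = -11.5129 / -0.2255 ≈ 51.061
Smallest integer k satisfying the bound: 52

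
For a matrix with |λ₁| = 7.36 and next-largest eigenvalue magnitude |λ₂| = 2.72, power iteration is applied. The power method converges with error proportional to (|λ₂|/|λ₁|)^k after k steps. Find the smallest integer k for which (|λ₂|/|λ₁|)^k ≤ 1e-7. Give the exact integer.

|λ₂/λ₁| = 2.72/7.36 = 0.36957
Need k ≥ ln(1e-7) / ln(0.36957) = -16.1181 / -0.9954 ≈ 16.192
Smallest integer k satisfying the bound: 17

17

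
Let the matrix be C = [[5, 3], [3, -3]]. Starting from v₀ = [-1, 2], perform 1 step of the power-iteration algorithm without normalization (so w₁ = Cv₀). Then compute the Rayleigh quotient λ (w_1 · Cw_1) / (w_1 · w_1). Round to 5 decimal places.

w1 = Cv₀ = (1, -9)
Cw1 = (-22, 30)
w1·Cw1 = 1·(-22) + (-9)·30 = -292; w1·w1 = 1·1 + (-9)·(-9) = 82
λ ≈ -292/82 = -3.56098

λ ≈ -3.56098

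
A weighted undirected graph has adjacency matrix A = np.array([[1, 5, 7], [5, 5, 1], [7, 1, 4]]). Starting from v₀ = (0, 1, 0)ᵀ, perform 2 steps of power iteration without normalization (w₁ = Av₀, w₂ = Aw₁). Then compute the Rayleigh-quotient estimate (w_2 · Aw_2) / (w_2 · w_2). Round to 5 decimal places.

λ ≈ 11.55909

w1 = Av₀ = (1·0 + 5·1 + 7·0; 5·0 + 5·1 + 1·0; 7·0 + 1·1 + 4·0) = (5, 5, 1)
w2 = Aw1 = (1·5 + 5·5 + 7·1; 5·5 + 5·5 + 1·1; 7·5 + 1·5 + 4·1) = (37, 51, 44)
Aw2 = (600, 484, 486)
w2·Aw2 = 37·600 + 51·484 + 44·486 = 68268; w2·w2 = 37·37 + 51·51 + 44·44 = 5906
λ ≈ 68268/5906 = 11.55909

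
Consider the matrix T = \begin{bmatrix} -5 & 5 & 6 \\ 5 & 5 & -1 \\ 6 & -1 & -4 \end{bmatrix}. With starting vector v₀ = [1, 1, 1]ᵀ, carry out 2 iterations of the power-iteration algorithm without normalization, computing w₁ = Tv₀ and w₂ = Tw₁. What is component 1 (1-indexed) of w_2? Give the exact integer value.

w1 = Tv₀ = ((-5)·1 + 5·1 + 6·1; 5·1 + 5·1 + (-1)·1; 6·1 + (-1)·1 + (-4)·1) = (6, 9, 1)
w2 = Tw1 = ((-5)·6 + 5·9 + 6·1; 5·6 + 5·9 + (-1)·1; 6·6 + (-1)·9 + (-4)·1) = (21, 74, 23)
The requested component of w2 is 21.

21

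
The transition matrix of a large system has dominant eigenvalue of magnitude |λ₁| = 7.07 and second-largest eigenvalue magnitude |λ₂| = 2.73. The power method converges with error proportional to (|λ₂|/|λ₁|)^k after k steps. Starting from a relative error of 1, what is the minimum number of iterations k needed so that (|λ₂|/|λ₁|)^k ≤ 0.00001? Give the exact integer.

|λ₂/λ₁| = 2.73/7.07 = 0.38614
Need k ≥ ln(0.00001) / ln(0.38614) = -11.5129 / -0.9516 ≈ 12.099
Smallest integer k satisfying the bound: 13

13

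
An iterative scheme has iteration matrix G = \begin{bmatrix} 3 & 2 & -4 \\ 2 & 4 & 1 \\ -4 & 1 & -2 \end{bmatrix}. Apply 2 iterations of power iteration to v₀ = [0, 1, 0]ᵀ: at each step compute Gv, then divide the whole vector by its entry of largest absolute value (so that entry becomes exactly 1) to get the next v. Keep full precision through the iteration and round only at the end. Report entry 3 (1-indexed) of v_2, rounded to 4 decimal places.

Gv0 = (2.00000, 4.00000, 1.00000); divide by 4.00000 → v1 = (0.50000, 1.00000, 0.25000)
Gv1 = (2.50000, 5.25000, -1.50000); divide by 5.25000 → v2 = (0.47619, 1.00000, -0.28571)
Requested entry of v2: -6/21 = -0.2857

-0.2857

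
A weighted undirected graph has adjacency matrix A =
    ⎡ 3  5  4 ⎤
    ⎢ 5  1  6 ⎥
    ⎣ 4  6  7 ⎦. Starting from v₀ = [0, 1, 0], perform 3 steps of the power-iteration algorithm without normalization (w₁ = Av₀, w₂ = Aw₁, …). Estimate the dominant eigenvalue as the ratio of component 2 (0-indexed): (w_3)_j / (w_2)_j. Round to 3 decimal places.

w1 = Av₀ = (3·0 + 5·1 + 4·0; 5·0 + 1·1 + 6·0; 4·0 + 6·1 + 7·0) = (5, 1, 6)
w2 = Aw1 = (3·5 + 5·1 + 4·6; 5·5 + 1·1 + 6·6; 4·5 + 6·1 + 7·6) = (44, 62, 68)
w3 = Aw2 = (714, 690, 1024)
Ratio at component: 1024 / 68 = 15.059

15.059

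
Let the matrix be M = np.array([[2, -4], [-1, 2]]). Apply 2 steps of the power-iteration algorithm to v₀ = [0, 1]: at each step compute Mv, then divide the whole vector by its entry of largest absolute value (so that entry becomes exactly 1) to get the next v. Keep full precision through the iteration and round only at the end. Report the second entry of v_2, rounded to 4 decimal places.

-0.5000

Mv0 = (-4.00000, 2.00000); divide by -4.00000 → v1 = (1.00000, -0.50000)
Mv1 = (4.00000, -2.00000); divide by 4.00000 → v2 = (1.00000, -0.50000)
Requested entry of v2: 8/-16 = -0.5000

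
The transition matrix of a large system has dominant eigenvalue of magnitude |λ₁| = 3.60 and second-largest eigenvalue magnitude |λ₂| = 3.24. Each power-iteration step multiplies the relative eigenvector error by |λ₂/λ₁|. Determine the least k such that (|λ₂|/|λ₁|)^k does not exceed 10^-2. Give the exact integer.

|λ₂/λ₁| = 3.24/3.60 = 0.90000
Need k ≥ ln(10^-2) / ln(0.90000) = -4.6052 / -0.1054 ≈ 43.709
Smallest integer k satisfying the bound: 44

44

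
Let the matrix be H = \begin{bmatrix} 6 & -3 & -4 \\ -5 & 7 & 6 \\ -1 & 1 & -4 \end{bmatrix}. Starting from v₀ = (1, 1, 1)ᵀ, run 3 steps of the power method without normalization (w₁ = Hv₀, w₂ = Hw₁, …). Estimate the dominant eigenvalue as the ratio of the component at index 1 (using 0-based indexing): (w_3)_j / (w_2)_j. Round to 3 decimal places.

w1 = Hv₀ = (-1, 8, -4)
w2 = Hw1 = (-14, 37, 25)
w3 = Hw2 = (-295, 479, -49)
Ratio at component: 479 / 37 = 12.946

12.946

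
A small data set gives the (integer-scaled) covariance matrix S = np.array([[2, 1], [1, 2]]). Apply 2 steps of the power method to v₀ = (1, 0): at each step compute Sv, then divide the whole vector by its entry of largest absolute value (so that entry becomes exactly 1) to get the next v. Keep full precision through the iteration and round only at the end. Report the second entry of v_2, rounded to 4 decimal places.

0.8000

Sv0 = (2.00000, 1.00000); divide by 2.00000 → v1 = (1.00000, 0.50000)
Sv1 = (2.50000, 2.00000); divide by 2.50000 → v2 = (1.00000, 0.80000)
Requested entry of v2: 4/5 = 0.8000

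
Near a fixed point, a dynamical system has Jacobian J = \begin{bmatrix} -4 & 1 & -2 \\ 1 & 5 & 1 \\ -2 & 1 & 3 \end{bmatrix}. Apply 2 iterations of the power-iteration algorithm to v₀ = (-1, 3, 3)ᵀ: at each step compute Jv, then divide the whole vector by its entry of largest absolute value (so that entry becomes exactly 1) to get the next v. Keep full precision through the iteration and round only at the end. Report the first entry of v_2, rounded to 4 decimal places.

-0.1500

Jv0 = (1.00000, 17.00000, 14.00000); divide by 17.00000 → v1 = (0.05882, 1.00000, 0.82353)
Jv1 = (-0.88235, 5.88235, 3.35294); divide by 5.88235 → v2 = (-0.15000, 1.00000, 0.57000)
Requested entry of v2: -15/100 = -0.1500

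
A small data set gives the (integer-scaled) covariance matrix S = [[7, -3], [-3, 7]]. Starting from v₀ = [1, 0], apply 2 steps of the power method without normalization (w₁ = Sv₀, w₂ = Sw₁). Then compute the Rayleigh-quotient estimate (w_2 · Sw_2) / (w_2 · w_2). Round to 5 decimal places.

w1 = Sv₀ = (7·1 + (-3)·0; (-3)·1 + 7·0) = (7, -3)
w2 = Sw1 = (7·7 + (-3)·(-3); (-3)·7 + 7·(-3)) = (58, -42)
Sw2 = (532, -468)
w2·Sw2 = 58·532 + (-42)·(-468) = 50512; w2·w2 = 58·58 + (-42)·(-42) = 5128
λ ≈ 50512/5128 = 9.85023

λ ≈ 9.85023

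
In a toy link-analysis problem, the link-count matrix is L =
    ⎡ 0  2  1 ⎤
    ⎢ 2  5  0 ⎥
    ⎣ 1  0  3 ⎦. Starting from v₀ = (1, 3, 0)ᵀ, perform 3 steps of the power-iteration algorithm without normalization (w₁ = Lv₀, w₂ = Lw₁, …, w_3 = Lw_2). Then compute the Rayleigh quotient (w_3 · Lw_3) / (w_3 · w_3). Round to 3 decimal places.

w1 = Lv₀ = (0·1 + 2·3 + 1·0; 2·1 + 5·3 + 0·0; 1·1 + 0·3 + 3·0) = (6, 17, 1)
w2 = Lw1 = (0·6 + 2·17 + 1·1; 2·6 + 5·17 + 0·1; 1·6 + 0·17 + 3·1) = (35, 97, 9)
w3 = Lw2 = (203, 555, 62)
Lw3 = (1172, 3181, 389)
w3·Lw3 = 203·1172 + 555·3181 + 62·389 = 2027489; w3·w3 = 203·203 + 555·555 + 62·62 = 353078
λ ≈ 2027489/353078 = 5.742

5.742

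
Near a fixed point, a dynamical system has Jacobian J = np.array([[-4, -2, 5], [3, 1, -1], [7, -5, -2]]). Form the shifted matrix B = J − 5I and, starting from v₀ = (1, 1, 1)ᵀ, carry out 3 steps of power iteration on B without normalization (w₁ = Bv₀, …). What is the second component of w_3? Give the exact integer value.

B = J − 5I has rows (-9, -2, 5); (3, -4, -1); (7, -5, -7)
w1 = Bv₀ = (-6, -2, -5)
w2 = Bw1 = (33, -5, 3)
w3 = Bw2 = (-272, 116, 235)
Requested component of w3: 116

116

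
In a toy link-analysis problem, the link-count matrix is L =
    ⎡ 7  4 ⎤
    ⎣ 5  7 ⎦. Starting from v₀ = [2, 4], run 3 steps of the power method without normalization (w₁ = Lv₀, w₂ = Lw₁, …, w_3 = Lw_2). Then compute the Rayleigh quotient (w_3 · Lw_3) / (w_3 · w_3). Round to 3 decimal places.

w1 = Lv₀ = (7·2 + 4·4; 5·2 + 7·4) = (30, 38)
w2 = Lw1 = (7·30 + 4·38; 5·30 + 7·38) = (362, 416)
w3 = Lw2 = (4198, 4722)
Lw3 = (48274, 54044)
w3·Lw3 = 4198·48274 + 4722·54044 = 457850020; w3·w3 = 4198·4198 + 4722·4722 = 39920488
λ ≈ 457850020/39920488 = 11.469

λ ≈ 11.469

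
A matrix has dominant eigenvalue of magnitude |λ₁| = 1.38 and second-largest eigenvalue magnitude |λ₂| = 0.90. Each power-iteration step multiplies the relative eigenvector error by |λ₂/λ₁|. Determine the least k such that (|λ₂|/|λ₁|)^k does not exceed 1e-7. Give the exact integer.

38

|λ₂/λ₁| = 0.90/1.38 = 0.65217
Need k ≥ ln(1e-7) / ln(0.65217) = -16.1181 / -0.4274 ≈ 37.708
Smallest integer k satisfying the bound: 38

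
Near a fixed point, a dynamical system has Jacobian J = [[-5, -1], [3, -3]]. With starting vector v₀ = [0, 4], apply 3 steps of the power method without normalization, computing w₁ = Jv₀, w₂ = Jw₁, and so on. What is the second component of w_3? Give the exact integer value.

w1 = Jv₀ = ((-5)·0 + (-1)·4; 3·0 + (-3)·4) = (-4, -12)
w2 = Jw1 = ((-5)·(-4) + (-1)·(-12); 3·(-4) + (-3)·(-12)) = (32, 24)
w3 = Jw2 = (-184, 24)
The requested component of w3 is 24.

24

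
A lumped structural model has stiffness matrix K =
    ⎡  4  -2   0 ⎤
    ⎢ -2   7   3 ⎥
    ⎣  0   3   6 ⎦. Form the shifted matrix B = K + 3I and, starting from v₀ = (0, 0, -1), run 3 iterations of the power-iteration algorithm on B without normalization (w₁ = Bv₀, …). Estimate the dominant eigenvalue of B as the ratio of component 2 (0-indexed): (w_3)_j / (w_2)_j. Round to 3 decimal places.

10.900

B = K + 3I has rows (7, -2, 0); (-2, 10, 3); (0, 3, 9)
w1 = Bv₀ = (0, -3, -9)
w2 = Bw1 = (6, -57, -90)
w3 = Bw2 = (156, -852, -981)
Ratio: -981/-90 = 10.900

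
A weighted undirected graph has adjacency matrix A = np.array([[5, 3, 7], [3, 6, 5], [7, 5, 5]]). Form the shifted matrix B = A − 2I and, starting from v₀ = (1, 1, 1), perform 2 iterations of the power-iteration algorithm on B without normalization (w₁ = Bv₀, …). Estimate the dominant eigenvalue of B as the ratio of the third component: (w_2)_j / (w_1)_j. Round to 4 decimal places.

μ ≈ 13.0667

B = A − 2I has rows (3, 3, 7); (3, 4, 5); (7, 5, 3)
w1 = Bv₀ = (13, 12, 15)
w2 = Bw1 = (180, 162, 196)
Ratio: 196/15 = 13.0667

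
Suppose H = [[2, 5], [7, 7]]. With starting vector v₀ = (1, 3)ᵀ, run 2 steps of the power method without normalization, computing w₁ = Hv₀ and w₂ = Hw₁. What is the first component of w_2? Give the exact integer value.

174

w1 = Hv₀ = (2·1 + 5·3; 7·1 + 7·3) = (17, 28)
w2 = Hw1 = (2·17 + 5·28; 7·17 + 7·28) = (174, 315)
The requested component of w2 is 174.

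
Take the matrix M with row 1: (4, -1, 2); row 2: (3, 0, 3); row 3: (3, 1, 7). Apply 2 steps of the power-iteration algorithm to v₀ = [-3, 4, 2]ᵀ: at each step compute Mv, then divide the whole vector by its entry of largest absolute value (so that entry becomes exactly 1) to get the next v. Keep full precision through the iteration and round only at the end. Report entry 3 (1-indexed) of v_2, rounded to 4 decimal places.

-0.8889

Mv0 = (-12.00000, -3.00000, 9.00000); divide by -12.00000 → v1 = (1.00000, 0.25000, -0.75000)
Mv1 = (2.25000, 0.75000, -2.00000); divide by 2.25000 → v2 = (1.00000, 0.33333, -0.88889)
Requested entry of v2: 24/-27 = -0.8889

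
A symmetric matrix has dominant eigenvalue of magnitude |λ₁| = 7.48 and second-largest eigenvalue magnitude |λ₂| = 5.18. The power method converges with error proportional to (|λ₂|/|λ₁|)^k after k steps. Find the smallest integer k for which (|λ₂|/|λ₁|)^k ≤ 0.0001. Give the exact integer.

|λ₂/λ₁| = 5.18/7.48 = 0.69251
Need k ≥ ln(0.0001) / ln(0.69251) = -9.2103 / -0.3674 ≈ 25.067
Smallest integer k satisfying the bound: 26

26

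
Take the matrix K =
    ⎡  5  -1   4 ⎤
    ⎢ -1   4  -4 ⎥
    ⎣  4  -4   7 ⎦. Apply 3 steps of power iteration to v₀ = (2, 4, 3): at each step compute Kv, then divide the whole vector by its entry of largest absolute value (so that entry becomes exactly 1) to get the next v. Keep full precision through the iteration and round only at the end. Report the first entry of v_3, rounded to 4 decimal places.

Kv0 = (18.00000, 2.00000, 13.00000); divide by 18.00000 → v1 = (1.00000, 0.11111, 0.72222)
Kv1 = (7.77778, -3.44444, 8.61111); divide by 8.61111 → v2 = (0.90323, -0.40000, 1.00000)
Kv2 = (8.91613, -6.50323, 12.21290); divide by 12.21290 → v3 = (0.73006, -0.53249, 1.00000)
Requested entry of v3: 1382/1893 = 0.7301

0.7301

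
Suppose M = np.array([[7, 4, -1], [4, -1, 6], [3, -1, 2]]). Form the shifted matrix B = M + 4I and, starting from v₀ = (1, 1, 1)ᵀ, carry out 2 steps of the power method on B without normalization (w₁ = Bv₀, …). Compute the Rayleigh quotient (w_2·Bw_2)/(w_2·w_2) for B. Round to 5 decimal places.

μ ≈ 12.81181

B = M + 4I has rows (11, 4, -1); (4, 3, 6); (3, -1, 6)
w1 = Bv₀ = (14, 13, 8)
w2 = Bw1 = (198, 143, 77)
Bw2 = (2673, 1683, 913)
w2·Bw2 = 840224; w2·w2 = 65582; μ ≈ 840224/65582 = 12.81181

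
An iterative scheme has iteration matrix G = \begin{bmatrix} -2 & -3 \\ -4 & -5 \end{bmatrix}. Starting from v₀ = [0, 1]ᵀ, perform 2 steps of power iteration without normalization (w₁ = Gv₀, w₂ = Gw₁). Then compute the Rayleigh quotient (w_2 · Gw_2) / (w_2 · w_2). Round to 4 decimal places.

-7.2740

w1 = Gv₀ = ((-2)·0 + (-3)·1; (-4)·0 + (-5)·1) = (-3, -5)
w2 = Gw1 = ((-2)·(-3) + (-3)·(-5); (-4)·(-3) + (-5)·(-5)) = (21, 37)
Gw2 = (-153, -269)
w2·Gw2 = 21·(-153) + 37·(-269) = -13166; w2·w2 = 21·21 + 37·37 = 1810
λ ≈ -13166/1810 = -7.2740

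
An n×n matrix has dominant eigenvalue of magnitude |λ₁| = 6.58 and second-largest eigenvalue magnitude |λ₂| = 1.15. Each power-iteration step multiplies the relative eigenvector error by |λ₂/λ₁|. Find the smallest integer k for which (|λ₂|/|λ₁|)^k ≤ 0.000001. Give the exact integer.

8

|λ₂/λ₁| = 1.15/6.58 = 0.17477
Need k ≥ ln(0.000001) / ln(0.17477) = -13.8155 / -1.7443 ≈ 7.920
Smallest integer k satisfying the bound: 8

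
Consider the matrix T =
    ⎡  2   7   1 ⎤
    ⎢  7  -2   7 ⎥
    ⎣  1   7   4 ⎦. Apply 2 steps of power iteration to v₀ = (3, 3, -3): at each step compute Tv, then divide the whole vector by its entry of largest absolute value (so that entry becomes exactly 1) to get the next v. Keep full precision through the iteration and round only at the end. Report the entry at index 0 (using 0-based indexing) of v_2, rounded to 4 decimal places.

0.0682

Tv0 = (24.00000, -6.00000, 12.00000); divide by 24.00000 → v1 = (1.00000, -0.25000, 0.50000)
Tv1 = (0.75000, 11.00000, 1.25000); divide by 11.00000 → v2 = (0.06818, 1.00000, 0.11364)
Requested entry of v2: 18/264 = 0.0682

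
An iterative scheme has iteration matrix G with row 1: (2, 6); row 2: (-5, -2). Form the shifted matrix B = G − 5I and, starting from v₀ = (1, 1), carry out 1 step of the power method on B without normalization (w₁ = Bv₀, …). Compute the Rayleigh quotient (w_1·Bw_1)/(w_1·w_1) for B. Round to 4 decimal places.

μ ≈ -7.0000

B = G − 5I has rows (-3, 6); (-5, -7)
w1 = Bv₀ = ((-3)·1 + 6·1; (-5)·1 + (-7)·1) = (3, -12)
Bw1 = (-81, 69)
w1·Bw1 = -1071; w1·w1 = 153; μ ≈ -1071/153 = -7.0000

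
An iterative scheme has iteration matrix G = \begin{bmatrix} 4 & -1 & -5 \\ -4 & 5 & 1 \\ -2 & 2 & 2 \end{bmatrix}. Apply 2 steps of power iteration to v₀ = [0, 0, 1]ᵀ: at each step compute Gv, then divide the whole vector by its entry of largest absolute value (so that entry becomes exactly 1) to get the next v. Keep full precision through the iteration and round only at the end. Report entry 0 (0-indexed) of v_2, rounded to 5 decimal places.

1.00000

Gv0 = (-5.000000, 1.000000, 2.000000); divide by -5.000000 → v1 = (1.000000, -0.200000, -0.400000)
Gv1 = (6.200000, -5.400000, -3.200000); divide by 6.200000 → v2 = (1.000000, -0.870968, -0.516129)
Requested entry of v2: -31/-31 = 1.00000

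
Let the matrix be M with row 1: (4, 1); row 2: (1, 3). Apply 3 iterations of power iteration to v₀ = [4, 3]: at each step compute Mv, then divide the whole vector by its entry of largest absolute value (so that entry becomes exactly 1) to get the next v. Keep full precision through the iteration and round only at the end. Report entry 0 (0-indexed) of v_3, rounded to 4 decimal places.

Mv0 = (19.00000, 13.00000); divide by 19.00000 → v1 = (1.00000, 0.68421)
Mv1 = (4.68421, 3.05263); divide by 4.68421 → v2 = (1.00000, 0.65169)
Mv2 = (4.65169, 2.95506); divide by 4.65169 → v3 = (1.00000, 0.63527)
Requested entry of v3: 414/414 = 1.0000

1.0000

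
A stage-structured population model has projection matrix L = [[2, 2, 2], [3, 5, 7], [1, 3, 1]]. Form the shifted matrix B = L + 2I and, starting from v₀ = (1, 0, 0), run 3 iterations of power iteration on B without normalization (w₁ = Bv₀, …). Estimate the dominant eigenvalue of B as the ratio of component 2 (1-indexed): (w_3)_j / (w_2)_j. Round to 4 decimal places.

B = L + 2I has rows (4, 2, 2); (3, 7, 7); (1, 3, 3)
w1 = Bv₀ = (4, 3, 1)
w2 = Bw1 = (24, 40, 16)
w3 = Bw2 = (208, 464, 192)
Ratio: 464/40 = 11.6000

μ ≈ 11.6000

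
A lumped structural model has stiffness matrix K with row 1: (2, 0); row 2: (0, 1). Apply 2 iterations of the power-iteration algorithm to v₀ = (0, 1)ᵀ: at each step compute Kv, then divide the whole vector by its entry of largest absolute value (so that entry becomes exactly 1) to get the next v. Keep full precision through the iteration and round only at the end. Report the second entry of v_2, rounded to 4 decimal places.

Kv0 = (0.00000, 1.00000); divide by 1.00000 → v1 = (0.00000, 1.00000)
Kv1 = (0.00000, 1.00000); divide by 1.00000 → v2 = (0.00000, 1.00000)
Requested entry of v2: 1/1 = 1.0000

1.0000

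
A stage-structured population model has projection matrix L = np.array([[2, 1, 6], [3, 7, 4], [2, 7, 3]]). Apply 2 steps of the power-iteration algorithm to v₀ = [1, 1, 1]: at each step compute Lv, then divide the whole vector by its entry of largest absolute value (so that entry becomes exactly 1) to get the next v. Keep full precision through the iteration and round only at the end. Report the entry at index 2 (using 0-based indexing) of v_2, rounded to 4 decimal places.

Lv0 = (9.00000, 14.00000, 12.00000); divide by 14.00000 → v1 = (0.64286, 1.00000, 0.85714)
Lv1 = (7.42857, 12.35714, 10.85714); divide by 12.35714 → v2 = (0.60116, 1.00000, 0.87861)
Requested entry of v2: 152/173 = 0.8786

0.8786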